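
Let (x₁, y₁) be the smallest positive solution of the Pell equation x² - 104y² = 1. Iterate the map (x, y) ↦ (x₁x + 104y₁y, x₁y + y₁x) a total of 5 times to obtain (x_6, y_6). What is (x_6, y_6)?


Step 1: Find the fundamental solution (x₁, y₁) of x² - 104y² = 1.
  Expand √104 as a continued fraction. a₀ = ⌊√104⌋ = 10; iterate m_{k+1} = d_k·a_k − m_k, d_{k+1} = (104 − m_{k+1}²)/d_k, a_{k+1} = ⌊(a₀ + m_{k+1})/d_{k+1}⌋ (starting m₀ = 0, d₀ = 1), with convergents p_k = a_k·p_{k-1} + p_{k-2}, q_k = a_k·q_{k-1} + q_{k-2} (p₋₁ = 1, q₋₁ = 0):
  k = 0: a₀ = 10; p₀/q₀ = 10/1; p₀² − 104·q₀² = 100 − 104 = -4.
  k = 1: m = 10, d = 4, a = ⌊(10 + 10)/4⌋ = 5; p/q = (5·10 + 1)/(5·1 + 0) = 51/5; p² − 104·q² = 2601 − 2600 = 1.
  The first convergent with p² − 104·q² = 1 gives the fundamental solution (x₁, y₁) = (51, 5).
Step 2: Apply the recurrence (x_{n+1}, y_{n+1}) = (x₁x_n + 104y₁y_n, x₁y_n + y₁x_n) repeatedly.
  From (x_1, y_1) = (51, 5): x_2 = 51·51 + 104·5·5 = 5201; y_2 = 51·5 + 5·51 = 510.
  From (x_2, y_2) = (5201, 510): x_3 = 51·5201 + 104·5·510 = 530451; y_3 = 51·510 + 5·5201 = 52015.
  From (x_3, y_3) = (530451, 52015): x_4 = 51·530451 + 104·5·52015 = 54100801; y_4 = 51·52015 + 5·530451 = 5305020.
  From (x_4, y_4) = (54100801, 5305020): x_5 = 51·54100801 + 104·5·5305020 = 5517751251; y_5 = 51·5305020 + 5·54100801 = 541060025.
  From (x_5, y_5) = (5517751251, 541060025): x_6 = 51·5517751251 + 104·5·541060025 = 562756526801; y_6 = 51·541060025 + 5·5517751251 = 55182817530.
Step 3: Verify x_6² - 104·y_6² = 316694908457124631293601 - 316694908457124631293600 = 1 (should be 1). ✓

(x_1, y_1) = (51, 5); (x_6, y_6) = (562756526801, 55182817530).


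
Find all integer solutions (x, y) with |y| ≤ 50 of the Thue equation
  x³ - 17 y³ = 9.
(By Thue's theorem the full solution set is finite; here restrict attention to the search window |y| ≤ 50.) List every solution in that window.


The equation is x³ - 17y³ = 9. For fixed y, x³ = 17·y³ + 9, so a solution requires the RHS to be a perfect cube.
Strategy: iterate y from -50 to 50, compute RHS = 17·y³ + 9, and check whether it is a (positive or negative) perfect cube.
Check small values of y:
  y = 0: RHS = 9 is not a perfect cube.
  y = 1: RHS = 26 is not a perfect cube.
  y = -1: RHS = -8 = (-2)³ ⇒ x = -2 works.
  y = 2: RHS = 145 is not a perfect cube.
  y = -2: RHS = -127 is not a perfect cube.
  y = 3: RHS = 468 is not a perfect cube.
  y = -3: RHS = -450 is not a perfect cube.
Continuing the search up to |y| = 50 finds no further solutions beyond those listed.
Collected solutions: (-2, -1).

Solutions (with |y| ≤ 50): (-2, -1).


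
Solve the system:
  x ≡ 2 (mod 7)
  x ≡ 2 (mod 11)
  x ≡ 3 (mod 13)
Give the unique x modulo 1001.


Moduli 7, 11, 13 are pairwise coprime; by CRT there is a unique solution modulo M = 7 · 11 · 13 = 1001.
Solve pairwise, accumulating the modulus:
  Start with x ≡ 2 (mod 7).
  Combine with x ≡ 2 (mod 11): since gcd(7, 11) = 1, we get a unique residue mod 77.
    Write x = 2 + 7·t and substitute into x ≡ 2 (mod 11): 7·t ≡ 2 − 2 = 0 (mod 11).
    The inverse of 7 mod 11 is 8 (since 7·8 = 56 = 5·11 + 1), so t ≡ 8·0 = 0 ≡ 0 (mod 11).
    Then x = 2 + 7·0 = 2, valid modulo lcm(7, 11) = 77: x ≡ 2 (mod 77).
  Combine with x ≡ 3 (mod 13): since gcd(77, 13) = 1, we get a unique residue mod 1001.
    Write x = 2 + 77·t and substitute into x ≡ 3 (mod 13): 77·t ≡ 3 − 2 = 1 (mod 13).
    Reduce coefficients mod 13: 12·t ≡ 1 (mod 13).
    The inverse of 12 mod 13 is 12 (since 12·12 = 144 = 11·13 + 1), so t ≡ 12·1 = 12 ≡ 12 (mod 13).
    Then x = 2 + 77·12 = 926, valid modulo lcm(77, 13) = 1001: x ≡ 926 (mod 1001).
Verify: 926 mod 7 = 2 ✓, 926 mod 11 = 2 ✓, 926 mod 13 = 3 ✓.

x ≡ 926 (mod 1001).


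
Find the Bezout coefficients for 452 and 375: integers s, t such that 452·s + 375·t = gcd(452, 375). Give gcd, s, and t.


Euclidean algorithm on (452, 375) — divide until remainder is 0:
  452 = 1 · 375 + 77
  375 = 4 · 77 + 67
  77 = 1 · 67 + 10
  67 = 6 · 10 + 7
  10 = 1 · 7 + 3
  7 = 2 · 3 + 1
  3 = 3 · 1 + 0
gcd(452, 375) = 1.
Track Bezout coefficients alongside the remainders: start with r₀ = 452 = a·1 + b·0 (s = 1, t = 0) and r₁ = 375 = a·0 + b·1 (s = 0, t = 1); each new remainder r_{k+1} = r_{k-1} − q_k·r_k inherits s_{k+1} = s_{k-1} − q_k·s_k, t_{k+1} = t_{k-1} − q_k·t_k, so r_k = a·s_k + b·t_k at every step:
  q = 1: r = 77, s = 1 − 1·0 = 1, t = 0 − 1·1 = -1  (check: 452·1 + 375·(-1) = 77)
  q = 4: r = 67, s = 0 − 4·1 = -4, t = 1 − 4·(-1) = 5  (check: 452·(-4) + 375·5 = 67)
  q = 1: r = 10, s = 1 − 1·(-4) = 5, t = -1 − 1·5 = -6  (check: 452·5 + 375·(-6) = 10)
  q = 6: r = 7, s = -4 − 6·5 = -34, t = 5 − 6·(-6) = 41  (check: 452·(-34) + 375·41 = 7)
  q = 1: r = 3, s = 5 − 1·(-34) = 39, t = -6 − 1·41 = -47  (check: 452·39 + 375·(-47) = 3)
  q = 2: r = 1, s = -34 − 2·39 = -112, t = 41 − 2·(-47) = 135  (check: 452·(-112) + 375·135 = 1)
The row with r = 1 (the gcd) gives the Bezout coefficients s = -112, t = 135.
Result: 452 · (-112) + 375 · (135) = 1.

gcd(452, 375) = 1; s = -112, t = 135 (check: 452·(-112) + 375·135 = 1).


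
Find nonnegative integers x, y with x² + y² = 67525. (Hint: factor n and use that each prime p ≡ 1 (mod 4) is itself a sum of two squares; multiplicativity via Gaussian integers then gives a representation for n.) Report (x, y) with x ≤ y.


Step 1: Factor n = 67525 = 5^2 · 37 · 73.
Step 2: Check the mod-4 condition on each prime factor: 5 ≡ 1 (mod 4), exponent 2; 37 ≡ 1 (mod 4), exponent 1; 73 ≡ 1 (mod 4), exponent 1.
All primes ≡ 3 (mod 4) appear to even exponent (or don't appear), so by the two-squares theorem n IS expressible as a sum of two squares.
Step 3: Build a representation. Group n = k² · m with k = 5 and m = 37 · 73 = 2701 (a product of primes ≡ 1 (mod 4)); a representation of m scales to one of n via (k·x)² + (k·y)² = k²(x² + y²). Each prime p ≡ 1 (mod 4) is itself a sum of two squares; find a² by testing p − a² for a perfect square:
  37: 37 − 1² = 36 = 6² ⇒ 37 = 1² + 6².
  73: 73 − 1² = 72, 73 − 2² = 69, 73 − 3² = 64 = 8² ⇒ 73 = 3² + 8².
  Combine using the Brahmagupta–Fibonacci identity (a² + b²)(c² + d²) = (ac − bd)² + (ad + bc)² = (ac + bd)² + (ad − bc)²:
  37 · 73 = 2701: from (1² + 6²)(3² + 8²), take (1·3 − 6·8, 1·8 + 6·3) = (3 − 48, 8 + 18) = (-45, 26); dropping signs (only squares matter) gives (45, 26); check 45² + 26² = 2025 + 676 = 2701 ✓.
  Scale by k = 5: (5·45, 5·26) = (225, 130).
Step 4: Order so x ≤ y and verify: 130² + 225² = 16900 + 50625 = 67525 = n. ✓

n = 67525 = 130² + 225² (one valid representation with x ≤ y).


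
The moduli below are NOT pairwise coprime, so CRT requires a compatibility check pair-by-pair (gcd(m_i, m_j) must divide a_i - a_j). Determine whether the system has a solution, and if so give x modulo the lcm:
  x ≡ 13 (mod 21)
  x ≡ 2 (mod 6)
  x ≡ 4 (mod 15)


Moduli 21, 6, 15 are not pairwise coprime, so CRT works modulo lcm(m_i) when all pairwise compatibility conditions hold.
Pairwise compatibility: gcd(m_i, m_j) must divide a_i - a_j for every pair.
Merge one congruence at a time:
  Start: x ≡ 13 (mod 21).
  Combine with x ≡ 2 (mod 6): gcd(21, 6) = 3, and 2 - 13 = -11 is NOT divisible by 3.
    ⇒ system is inconsistent (no integer solution).

No solution (the system is inconsistent).


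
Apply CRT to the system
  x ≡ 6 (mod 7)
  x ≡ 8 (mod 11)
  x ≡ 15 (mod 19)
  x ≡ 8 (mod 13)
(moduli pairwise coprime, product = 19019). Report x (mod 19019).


Product of moduli M = 7 · 11 · 19 · 13 = 19019.
Merge one congruence at a time:
  Start: x ≡ 6 (mod 7).
  Combine with x ≡ 8 (mod 11); new modulus lcm = 77.
    Write x = 6 + 7·t and substitute into x ≡ 8 (mod 11): 7·t ≡ 8 − 6 = 2 (mod 11).
    The inverse of 7 mod 11 is 8 (since 7·8 = 56 = 5·11 + 1), so t ≡ 8·2 = 16 ≡ 5 (mod 11).
    Then x = 6 + 7·5 = 41, valid modulo lcm(7, 11) = 77: x ≡ 41 (mod 77).
  Combine with x ≡ 15 (mod 19); new modulus lcm = 1463.
    Write x = 41 + 77·t and substitute into x ≡ 15 (mod 19): 77·t ≡ 15 − 41 = -26 (mod 19).
    Reduce coefficients mod 19: 1·t ≡ 12 (mod 19).
    So t ≡ 12 (mod 19).
    Then x = 41 + 77·12 = 965, valid modulo lcm(77, 19) = 1463: x ≡ 965 (mod 1463).
  Combine with x ≡ 8 (mod 13); new modulus lcm = 19019.
    Write x = 965 + 1463·t and substitute into x ≡ 8 (mod 13): 1463·t ≡ 8 − 965 = -957 (mod 13).
    Reduce coefficients mod 13: 7·t ≡ 5 (mod 13).
    The inverse of 7 mod 13 is 2 (since 7·2 = 14 = 1·13 + 1), so t ≡ 2·5 = 10 ≡ 10 (mod 13).
    Then x = 965 + 1463·10 = 15595, valid modulo lcm(1463, 13) = 19019: x ≡ 15595 (mod 19019).
Verify against each original: 15595 mod 7 = 6, 15595 mod 11 = 8, 15595 mod 19 = 15, 15595 mod 13 = 8.

x ≡ 15595 (mod 19019).


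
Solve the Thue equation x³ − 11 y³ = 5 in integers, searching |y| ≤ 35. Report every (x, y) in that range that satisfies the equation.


The equation is x³ - 11y³ = 5. For fixed y, x³ = 11·y³ + 5, so a solution requires the RHS to be a perfect cube.
Strategy: iterate y from -35 to 35, compute RHS = 11·y³ + 5, and check whether it is a (positive or negative) perfect cube.
Check small values of y:
  y = 0: RHS = 5 is not a perfect cube.
  y = 1: RHS = 16 is not a perfect cube.
  y = -1: RHS = -6 is not a perfect cube.
  y = 2: RHS = 93 is not a perfect cube.
  y = -2: RHS = -83 is not a perfect cube.
  y = 3: RHS = 302 is not a perfect cube.
  y = -3: RHS = -292 is not a perfect cube.
Continuing the search up to |y| = 35 finds no solutions either.
No (x, y) in the scanned range satisfies the equation.

No integer solutions with |y| ≤ 35.


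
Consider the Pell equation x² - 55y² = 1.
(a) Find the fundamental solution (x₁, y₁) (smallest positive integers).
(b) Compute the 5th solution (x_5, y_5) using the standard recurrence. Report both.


Step 1: Find the fundamental solution (x₁, y₁) of x² - 55y² = 1.
  Expand √55 as a continued fraction. a₀ = ⌊√55⌋ = 7; iterate m_{k+1} = d_k·a_k − m_k, d_{k+1} = (55 − m_{k+1}²)/d_k, a_{k+1} = ⌊(a₀ + m_{k+1})/d_{k+1}⌋ (starting m₀ = 0, d₀ = 1), with convergents p_k = a_k·p_{k-1} + p_{k-2}, q_k = a_k·q_{k-1} + q_{k-2} (p₋₁ = 1, q₋₁ = 0):
  k = 0: a₀ = 7; p₀/q₀ = 7/1; p₀² − 55·q₀² = 49 − 55 = -6.
  k = 1: m = 7, d = 6, a = ⌊(7 + 7)/6⌋ = 2; p/q = (2·7 + 1)/(2·1 + 0) = 15/2; p² − 55·q² = 225 − 220 = 5.
  k = 2: m = 5, d = 5, a = ⌊(7 + 5)/5⌋ = 2; p/q = (2·15 + 7)/(2·2 + 1) = 37/5; p² − 55·q² = 1369 − 1375 = -6.
  k = 3: m = 5, d = 6, a = ⌊(7 + 5)/6⌋ = 2; p/q = (2·37 + 15)/(2·5 + 2) = 89/12; p² − 55·q² = 7921 − 7920 = 1.
  The first convergent with p² − 55·q² = 1 gives the fundamental solution (x₁, y₁) = (89, 12).
Step 2: Apply the recurrence (x_{n+1}, y_{n+1}) = (x₁x_n + 55y₁y_n, x₁y_n + y₁x_n) repeatedly.
  From (x_1, y_1) = (89, 12): x_2 = 89·89 + 55·12·12 = 15841; y_2 = 89·12 + 12·89 = 2136.
  From (x_2, y_2) = (15841, 2136): x_3 = 89·15841 + 55·12·2136 = 2819609; y_3 = 89·2136 + 12·15841 = 380196.
  From (x_3, y_3) = (2819609, 380196): x_4 = 89·2819609 + 55·12·380196 = 501874561; y_4 = 89·380196 + 12·2819609 = 67672752.
  From (x_4, y_4) = (501874561, 67672752): x_5 = 89·501874561 + 55·12·67672752 = 89330852249; y_5 = 89·67672752 + 12·501874561 = 12045369660.
Step 3: Verify x_5² - 55·y_5² = 7980001163532668358001 - 7980001163532668358000 = 1 (should be 1). ✓

(x_1, y_1) = (89, 12); (x_5, y_5) = (89330852249, 12045369660).


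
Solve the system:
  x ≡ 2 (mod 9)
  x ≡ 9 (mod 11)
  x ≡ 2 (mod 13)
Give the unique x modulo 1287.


Moduli 9, 11, 13 are pairwise coprime; by CRT there is a unique solution modulo M = 9 · 11 · 13 = 1287.
Solve pairwise, accumulating the modulus:
  Start with x ≡ 2 (mod 9).
  Combine with x ≡ 9 (mod 11): since gcd(9, 11) = 1, we get a unique residue mod 99.
    Write x = 2 + 9·t and substitute into x ≡ 9 (mod 11): 9·t ≡ 9 − 2 = 7 (mod 11).
    The inverse of 9 mod 11 is 5 (since 9·5 = 45 = 4·11 + 1), so t ≡ 5·7 = 35 ≡ 2 (mod 11).
    Then x = 2 + 9·2 = 20, valid modulo lcm(9, 11) = 99: x ≡ 20 (mod 99).
  Combine with x ≡ 2 (mod 13): since gcd(99, 13) = 1, we get a unique residue mod 1287.
    Write x = 20 + 99·t and substitute into x ≡ 2 (mod 13): 99·t ≡ 2 − 20 = -18 (mod 13).
    Reduce coefficients mod 13: 8·t ≡ 8 (mod 13).
    The inverse of 8 mod 13 is 5 (since 8·5 = 40 = 3·13 + 1), so t ≡ 5·8 = 40 ≡ 1 (mod 13).
    Then x = 20 + 99·1 = 119, valid modulo lcm(99, 13) = 1287: x ≡ 119 (mod 1287).
Verify: 119 mod 9 = 2 ✓, 119 mod 11 = 9 ✓, 119 mod 13 = 2 ✓.

x ≡ 119 (mod 1287).


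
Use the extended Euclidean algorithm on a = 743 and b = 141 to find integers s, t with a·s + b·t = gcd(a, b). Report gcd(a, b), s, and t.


Euclidean algorithm on (743, 141) — divide until remainder is 0:
  743 = 5 · 141 + 38
  141 = 3 · 38 + 27
  38 = 1 · 27 + 11
  27 = 2 · 11 + 5
  11 = 2 · 5 + 1
  5 = 5 · 1 + 0
gcd(743, 141) = 1.
Track Bezout coefficients alongside the remainders: start with r₀ = 743 = a·1 + b·0 (s = 1, t = 0) and r₁ = 141 = a·0 + b·1 (s = 0, t = 1); each new remainder r_{k+1} = r_{k-1} − q_k·r_k inherits s_{k+1} = s_{k-1} − q_k·s_k, t_{k+1} = t_{k-1} − q_k·t_k, so r_k = a·s_k + b·t_k at every step:
  q = 5: r = 38, s = 1 − 5·0 = 1, t = 0 − 5·1 = -5  (check: 743·1 + 141·(-5) = 38)
  q = 3: r = 27, s = 0 − 3·1 = -3, t = 1 − 3·(-5) = 16  (check: 743·(-3) + 141·16 = 27)
  q = 1: r = 11, s = 1 − 1·(-3) = 4, t = -5 − 1·16 = -21  (check: 743·4 + 141·(-21) = 11)
  q = 2: r = 5, s = -3 − 2·4 = -11, t = 16 − 2·(-21) = 58  (check: 743·(-11) + 141·58 = 5)
  q = 2: r = 1, s = 4 − 2·(-11) = 26, t = -21 − 2·58 = -137  (check: 743·26 + 141·(-137) = 1)
The row with r = 1 (the gcd) gives the Bezout coefficients s = 26, t = -137.
Result: 743 · (26) + 141 · (-137) = 1.

gcd(743, 141) = 1; s = 26, t = -137 (check: 743·26 + 141·(-137) = 1).


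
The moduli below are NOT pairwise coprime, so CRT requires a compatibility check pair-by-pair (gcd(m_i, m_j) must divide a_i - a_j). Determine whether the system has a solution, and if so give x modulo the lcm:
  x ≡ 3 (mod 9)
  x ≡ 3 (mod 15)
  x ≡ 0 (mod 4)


Moduli 9, 15, 4 are not pairwise coprime, so CRT works modulo lcm(m_i) when all pairwise compatibility conditions hold.
Pairwise compatibility: gcd(m_i, m_j) must divide a_i - a_j for every pair.
Merge one congruence at a time:
  Start: x ≡ 3 (mod 9).
  Combine with x ≡ 3 (mod 15): gcd(9, 15) = 3; 3 - 3 = 0, which IS divisible by 3, so compatible.
    Write x = 3 + 9·t and substitute into x ≡ 3 (mod 15): 9·t ≡ 3 − 3 = 0 (mod 15).
    Divide the congruence (and modulus) by g = 3: 3·t ≡ 0 (mod 5).
    The inverse of 3 mod 5 is 2 (since 3·2 = 6 = 1·5 + 1), so t ≡ 2·0 = 0 ≡ 0 (mod 5).
    Then x = 3 + 9·0 = 3, valid modulo lcm(9, 15) = 45: x ≡ 3 (mod 45).
  Combine with x ≡ 0 (mod 4): gcd(45, 4) = 1; 0 - 3 = -3, which IS divisible by 1, so compatible.
    Write x = 3 + 45·t and substitute into x ≡ 0 (mod 4): 45·t ≡ 0 − 3 = -3 (mod 4).
    Reduce coefficients mod 4: 1·t ≡ 1 (mod 4).
    So t ≡ 1 (mod 4).
    Then x = 3 + 45·1 = 48, valid modulo lcm(45, 4) = 180: x ≡ 48 (mod 180).
Verify: 48 mod 9 = 3, 48 mod 15 = 3, 48 mod 4 = 0.

x ≡ 48 (mod 180).


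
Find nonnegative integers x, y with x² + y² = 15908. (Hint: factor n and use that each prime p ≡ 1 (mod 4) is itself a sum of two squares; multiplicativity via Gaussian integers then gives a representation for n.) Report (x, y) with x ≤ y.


Step 1: Factor n = 15908 = 2^2 · 41 · 97.
Step 2: Check the mod-4 condition on each prime factor: 2 = 2 (special); 41 ≡ 1 (mod 4), exponent 1; 97 ≡ 1 (mod 4), exponent 1.
All primes ≡ 3 (mod 4) appear to even exponent (or don't appear), so by the two-squares theorem n IS expressible as a sum of two squares.
Step 3: Build a representation. Group n = k² · m with k = 2 and m = 41 · 97 = 3977 (a product of primes ≡ 1 (mod 4)); a representation of m scales to one of n via (k·x)² + (k·y)² = k²(x² + y²). Each prime p ≡ 1 (mod 4) is itself a sum of two squares; find a² by testing p − a² for a perfect square:
  41: 41 − 1² = 40, 41 − 2² = 37, 41 − 3² = 32, 41 − 4² = 25 = 5² ⇒ 41 = 4² + 5².
  97: 97 − 1² = 96, 97 − 2² = 93, 97 − 3² = 88, 97 − 4² = 81 = 9² ⇒ 97 = 4² + 9².
  Combine using the Brahmagupta–Fibonacci identity (a² + b²)(c² + d²) = (ac − bd)² + (ad + bc)² = (ac + bd)² + (ad − bc)²:
  41 · 97 = 3977: from (4² + 5²)(4² + 9²), take (4·4 − 5·9, 4·9 + 5·4) = (16 − 45, 36 + 20) = (-29, 56); dropping signs (only squares matter) gives (29, 56); check 29² + 56² = 841 + 3136 = 3977 ✓.
  Scale by k = 2: (2·29, 2·56) = (58, 112).
Step 4: Order so x ≤ y and verify: 58² + 112² = 3364 + 12544 = 15908 = n. ✓

n = 15908 = 58² + 112² (one valid representation with x ≤ y).


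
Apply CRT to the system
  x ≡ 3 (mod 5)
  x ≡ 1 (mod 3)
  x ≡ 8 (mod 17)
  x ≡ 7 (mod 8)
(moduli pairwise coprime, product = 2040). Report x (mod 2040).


Product of moduli M = 5 · 3 · 17 · 8 = 2040.
Merge one congruence at a time:
  Start: x ≡ 3 (mod 5).
  Combine with x ≡ 1 (mod 3); new modulus lcm = 15.
    Write x = 3 + 5·t and substitute into x ≡ 1 (mod 3): 5·t ≡ 1 − 3 = -2 (mod 3).
    Reduce coefficients mod 3: 2·t ≡ 1 (mod 3).
    The inverse of 2 mod 3 is 2 (since 2·2 = 4 = 1·3 + 1), so t ≡ 2·1 = 2 ≡ 2 (mod 3).
    Then x = 3 + 5·2 = 13, valid modulo lcm(5, 3) = 15: x ≡ 13 (mod 15).
  Combine with x ≡ 8 (mod 17); new modulus lcm = 255.
    Write x = 13 + 15·t and substitute into x ≡ 8 (mod 17): 15·t ≡ 8 − 13 = -5 (mod 17).
    Reduce coefficients mod 17: 15·t ≡ 12 (mod 17).
    The inverse of 15 mod 17 is 8 (since 15·8 = 120 = 7·17 + 1), so t ≡ 8·12 = 96 ≡ 11 (mod 17).
    Then x = 13 + 15·11 = 178, valid modulo lcm(15, 17) = 255: x ≡ 178 (mod 255).
  Combine with x ≡ 7 (mod 8); new modulus lcm = 2040.
    Write x = 178 + 255·t and substitute into x ≡ 7 (mod 8): 255·t ≡ 7 − 178 = -171 (mod 8).
    Reduce coefficients mod 8: 7·t ≡ 5 (mod 8).
    The inverse of 7 mod 8 is 7 (since 7·7 = 49 = 6·8 + 1), so t ≡ 7·5 = 35 ≡ 3 (mod 8).
    Then x = 178 + 255·3 = 943, valid modulo lcm(255, 8) = 2040: x ≡ 943 (mod 2040).
Verify against each original: 943 mod 5 = 3, 943 mod 3 = 1, 943 mod 17 = 8, 943 mod 8 = 7.

x ≡ 943 (mod 2040).


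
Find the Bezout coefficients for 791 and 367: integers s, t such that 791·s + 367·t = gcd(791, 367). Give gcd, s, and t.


Euclidean algorithm on (791, 367) — divide until remainder is 0:
  791 = 2 · 367 + 57
  367 = 6 · 57 + 25
  57 = 2 · 25 + 7
  25 = 3 · 7 + 4
  7 = 1 · 4 + 3
  4 = 1 · 3 + 1
  3 = 3 · 1 + 0
gcd(791, 367) = 1.
Track Bezout coefficients alongside the remainders: start with r₀ = 791 = a·1 + b·0 (s = 1, t = 0) and r₁ = 367 = a·0 + b·1 (s = 0, t = 1); each new remainder r_{k+1} = r_{k-1} − q_k·r_k inherits s_{k+1} = s_{k-1} − q_k·s_k, t_{k+1} = t_{k-1} − q_k·t_k, so r_k = a·s_k + b·t_k at every step:
  q = 2: r = 57, s = 1 − 2·0 = 1, t = 0 − 2·1 = -2  (check: 791·1 + 367·(-2) = 57)
  q = 6: r = 25, s = 0 − 6·1 = -6, t = 1 − 6·(-2) = 13  (check: 791·(-6) + 367·13 = 25)
  q = 2: r = 7, s = 1 − 2·(-6) = 13, t = -2 − 2·13 = -28  (check: 791·13 + 367·(-28) = 7)
  q = 3: r = 4, s = -6 − 3·13 = -45, t = 13 − 3·(-28) = 97  (check: 791·(-45) + 367·97 = 4)
  q = 1: r = 3, s = 13 − 1·(-45) = 58, t = -28 − 1·97 = -125  (check: 791·58 + 367·(-125) = 3)
  q = 1: r = 1, s = -45 − 1·58 = -103, t = 97 − 1·(-125) = 222  (check: 791·(-103) + 367·222 = 1)
The row with r = 1 (the gcd) gives the Bezout coefficients s = -103, t = 222.
Result: 791 · (-103) + 367 · (222) = 1.

gcd(791, 367) = 1; s = -103, t = 222 (check: 791·(-103) + 367·222 = 1).


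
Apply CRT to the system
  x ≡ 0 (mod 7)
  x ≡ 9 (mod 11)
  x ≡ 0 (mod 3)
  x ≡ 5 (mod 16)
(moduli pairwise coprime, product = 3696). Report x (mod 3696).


Product of moduli M = 7 · 11 · 3 · 16 = 3696.
Merge one congruence at a time:
  Start: x ≡ 0 (mod 7).
  Combine with x ≡ 9 (mod 11); new modulus lcm = 77.
    Write x = 0 + 7·t and substitute into x ≡ 9 (mod 11): 7·t ≡ 9 − 0 = 9 (mod 11).
    The inverse of 7 mod 11 is 8 (since 7·8 = 56 = 5·11 + 1), so t ≡ 8·9 = 72 ≡ 6 (mod 11).
    Then x = 0 + 7·6 = 42, valid modulo lcm(7, 11) = 77: x ≡ 42 (mod 77).
  Combine with x ≡ 0 (mod 3); new modulus lcm = 231.
    Write x = 42 + 77·t and substitute into x ≡ 0 (mod 3): 77·t ≡ 0 − 42 = -42 (mod 3).
    Reduce coefficients mod 3: 2·t ≡ 0 (mod 3).
    The inverse of 2 mod 3 is 2 (since 2·2 = 4 = 1·3 + 1), so t ≡ 2·0 = 0 ≡ 0 (mod 3).
    Then x = 42 + 77·0 = 42, valid modulo lcm(77, 3) = 231: x ≡ 42 (mod 231).
  Combine with x ≡ 5 (mod 16); new modulus lcm = 3696.
    Write x = 42 + 231·t and substitute into x ≡ 5 (mod 16): 231·t ≡ 5 − 42 = -37 (mod 16).
    Reduce coefficients mod 16: 7·t ≡ 11 (mod 16).
    The inverse of 7 mod 16 is 7 (since 7·7 = 49 = 3·16 + 1), so t ≡ 7·11 = 77 ≡ 13 (mod 16).
    Then x = 42 + 231·13 = 3045, valid modulo lcm(231, 16) = 3696: x ≡ 3045 (mod 3696).
Verify against each original: 3045 mod 7 = 0, 3045 mod 11 = 9, 3045 mod 3 = 0, 3045 mod 16 = 5.

x ≡ 3045 (mod 3696).


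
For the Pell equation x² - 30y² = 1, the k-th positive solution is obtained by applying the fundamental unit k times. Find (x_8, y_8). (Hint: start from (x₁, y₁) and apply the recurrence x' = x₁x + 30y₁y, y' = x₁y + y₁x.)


Step 1: Find the fundamental solution (x₁, y₁) of x² - 30y² = 1.
  Expand √30 as a continued fraction. a₀ = ⌊√30⌋ = 5; iterate m_{k+1} = d_k·a_k − m_k, d_{k+1} = (30 − m_{k+1}²)/d_k, a_{k+1} = ⌊(a₀ + m_{k+1})/d_{k+1}⌋ (starting m₀ = 0, d₀ = 1), with convergents p_k = a_k·p_{k-1} + p_{k-2}, q_k = a_k·q_{k-1} + q_{k-2} (p₋₁ = 1, q₋₁ = 0):
  k = 0: a₀ = 5; p₀/q₀ = 5/1; p₀² − 30·q₀² = 25 − 30 = -5.
  k = 1: m = 5, d = 5, a = ⌊(5 + 5)/5⌋ = 2; p/q = (2·5 + 1)/(2·1 + 0) = 11/2; p² − 30·q² = 121 − 120 = 1.
  The first convergent with p² − 30·q² = 1 gives the fundamental solution (x₁, y₁) = (11, 2).
Step 2: Apply the recurrence (x_{n+1}, y_{n+1}) = (x₁x_n + 30y₁y_n, x₁y_n + y₁x_n) repeatedly.
  From (x_1, y_1) = (11, 2): x_2 = 11·11 + 30·2·2 = 241; y_2 = 11·2 + 2·11 = 44.
  From (x_2, y_2) = (241, 44): x_3 = 11·241 + 30·2·44 = 5291; y_3 = 11·44 + 2·241 = 966.
  From (x_3, y_3) = (5291, 966): x_4 = 11·5291 + 30·2·966 = 116161; y_4 = 11·966 + 2·5291 = 21208.
  From (x_4, y_4) = (116161, 21208): x_5 = 11·116161 + 30·2·21208 = 2550251; y_5 = 11·21208 + 2·116161 = 465610.
  From (x_5, y_5) = (2550251, 465610): x_6 = 11·2550251 + 30·2·465610 = 55989361; y_6 = 11·465610 + 2·2550251 = 10222212.
  From (x_6, y_6) = (55989361, 10222212): x_7 = 11·55989361 + 30·2·10222212 = 1229215691; y_7 = 11·10222212 + 2·55989361 = 224423054.
  From (x_7, y_7) = (1229215691, 224423054): x_8 = 11·1229215691 + 30·2·224423054 = 26986755841; y_8 = 11·224423054 + 2·1229215691 = 4927084976.
Step 3: Verify x_8² - 30·y_8² = 728284990821747617281 - 728284990821747617280 = 1 (should be 1). ✓

(x_1, y_1) = (11, 2); (x_8, y_8) = (26986755841, 4927084976).


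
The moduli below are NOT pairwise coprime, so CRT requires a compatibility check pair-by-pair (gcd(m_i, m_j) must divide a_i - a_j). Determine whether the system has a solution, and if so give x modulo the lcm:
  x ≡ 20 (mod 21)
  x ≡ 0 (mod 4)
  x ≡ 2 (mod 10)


Moduli 21, 4, 10 are not pairwise coprime, so CRT works modulo lcm(m_i) when all pairwise compatibility conditions hold.
Pairwise compatibility: gcd(m_i, m_j) must divide a_i - a_j for every pair.
Merge one congruence at a time:
  Start: x ≡ 20 (mod 21).
  Combine with x ≡ 0 (mod 4): gcd(21, 4) = 1; 0 - 20 = -20, which IS divisible by 1, so compatible.
    Write x = 20 + 21·t and substitute into x ≡ 0 (mod 4): 21·t ≡ 0 − 20 = -20 (mod 4).
    Reduce coefficients mod 4: 1·t ≡ 0 (mod 4).
    So t ≡ 0 (mod 4).
    Then x = 20 + 21·0 = 20, valid modulo lcm(21, 4) = 84: x ≡ 20 (mod 84).
  Combine with x ≡ 2 (mod 10): gcd(84, 10) = 2; 2 - 20 = -18, which IS divisible by 2, so compatible.
    Write x = 20 + 84·t and substitute into x ≡ 2 (mod 10): 84·t ≡ 2 − 20 = -18 (mod 10).
    Divide the congruence (and modulus) by g = 2: 42·t ≡ -9 (mod 5).
    Reduce coefficients mod 5: 2·t ≡ 1 (mod 5).
    The inverse of 2 mod 5 is 3 (since 2·3 = 6 = 1·5 + 1), so t ≡ 3·1 = 3 ≡ 3 (mod 5).
    Then x = 20 + 84·3 = 272, valid modulo lcm(84, 10) = 420: x ≡ 272 (mod 420).
Verify: 272 mod 21 = 20, 272 mod 4 = 0, 272 mod 10 = 2.

x ≡ 272 (mod 420).


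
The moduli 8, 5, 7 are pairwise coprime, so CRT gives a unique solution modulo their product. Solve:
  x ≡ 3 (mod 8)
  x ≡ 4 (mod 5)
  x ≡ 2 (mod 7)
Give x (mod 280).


Moduli 8, 5, 7 are pairwise coprime; by CRT there is a unique solution modulo M = 8 · 5 · 7 = 280.
Solve pairwise, accumulating the modulus:
  Start with x ≡ 3 (mod 8).
  Combine with x ≡ 4 (mod 5): since gcd(8, 5) = 1, we get a unique residue mod 40.
    Write x = 3 + 8·t and substitute into x ≡ 4 (mod 5): 8·t ≡ 4 − 3 = 1 (mod 5).
    Reduce coefficients mod 5: 3·t ≡ 1 (mod 5).
    The inverse of 3 mod 5 is 2 (since 3·2 = 6 = 1·5 + 1), so t ≡ 2·1 = 2 ≡ 2 (mod 5).
    Then x = 3 + 8·2 = 19, valid modulo lcm(8, 5) = 40: x ≡ 19 (mod 40).
  Combine with x ≡ 2 (mod 7): since gcd(40, 7) = 1, we get a unique residue mod 280.
    Write x = 19 + 40·t and substitute into x ≡ 2 (mod 7): 40·t ≡ 2 − 19 = -17 (mod 7).
    Reduce coefficients mod 7: 5·t ≡ 4 (mod 7).
    The inverse of 5 mod 7 is 3 (since 5·3 = 15 = 2·7 + 1), so t ≡ 3·4 = 12 ≡ 5 (mod 7).
    Then x = 19 + 40·5 = 219, valid modulo lcm(40, 7) = 280: x ≡ 219 (mod 280).
Verify: 219 mod 8 = 3 ✓, 219 mod 5 = 4 ✓, 219 mod 7 = 2 ✓.

x ≡ 219 (mod 280).


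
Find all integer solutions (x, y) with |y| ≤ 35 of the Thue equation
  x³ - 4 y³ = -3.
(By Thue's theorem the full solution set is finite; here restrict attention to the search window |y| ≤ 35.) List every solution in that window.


The equation is x³ - 4y³ = -3. For fixed y, x³ = 4·y³ − 3, so a solution requires the RHS to be a perfect cube.
Strategy: iterate y from -35 to 35, compute RHS = 4·y³ − 3, and check whether it is a (positive or negative) perfect cube.
Check small values of y:
  y = 0: RHS = -3 is not a perfect cube.
  y = 1: RHS = 1 = (1)³ ⇒ x = 1 works.
  y = -1: RHS = -7 is not a perfect cube.
  y = 2: RHS = 29 is not a perfect cube.
  y = -2: RHS = -35 is not a perfect cube.
  y = 3: RHS = 105 is not a perfect cube.
  y = -3: RHS = -111 is not a perfect cube.
Continuing the search up to |y| = 35 finds no further solutions beyond those listed.
Collected solutions: (1, 1).

Solutions (with |y| ≤ 35): (1, 1).


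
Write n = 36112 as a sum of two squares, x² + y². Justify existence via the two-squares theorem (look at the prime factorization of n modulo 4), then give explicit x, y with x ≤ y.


Step 1: Factor n = 36112 = 2^4 · 37 · 61.
Step 2: Check the mod-4 condition on each prime factor: 2 = 2 (special); 37 ≡ 1 (mod 4), exponent 1; 61 ≡ 1 (mod 4), exponent 1.
All primes ≡ 3 (mod 4) appear to even exponent (or don't appear), so by the two-squares theorem n IS expressible as a sum of two squares.
Step 3: Build a representation. Group n = k² · m with k = 4 and m = 37 · 61 = 2257 (a product of primes ≡ 1 (mod 4)); a representation of m scales to one of n via (k·x)² + (k·y)² = k²(x² + y²). Each prime p ≡ 1 (mod 4) is itself a sum of two squares; find a² by testing p − a² for a perfect square:
  37: 37 − 1² = 36 = 6² ⇒ 37 = 1² + 6².
  61: 61 − 1² = 60, 61 − 2² = 57, 61 − 3² = 52, 61 − 4² = 45, 61 − 5² = 36 = 6² ⇒ 61 = 5² + 6².
  Combine using the Brahmagupta–Fibonacci identity (a² + b²)(c² + d²) = (ac − bd)² + (ad + bc)² = (ac + bd)² + (ad − bc)²:
  37 · 61 = 2257: from (1² + 6²)(5² + 6²), take (1·5 − 6·6, 1·6 + 6·5) = (5 − 36, 6 + 30) = (-31, 36); dropping signs (only squares matter) gives (31, 36); check 31² + 36² = 961 + 1296 = 2257 ✓.
  Scale by k = 4: (4·31, 4·36) = (124, 144).
Step 4: Order so x ≤ y and verify: 124² + 144² = 15376 + 20736 = 36112 = n. ✓

n = 36112 = 124² + 144² (one valid representation with x ≤ y).


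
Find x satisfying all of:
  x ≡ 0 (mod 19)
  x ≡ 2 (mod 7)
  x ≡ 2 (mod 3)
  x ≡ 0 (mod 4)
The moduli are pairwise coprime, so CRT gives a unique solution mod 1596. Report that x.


Product of moduli M = 19 · 7 · 3 · 4 = 1596.
Merge one congruence at a time:
  Start: x ≡ 0 (mod 19).
  Combine with x ≡ 2 (mod 7); new modulus lcm = 133.
    Write x = 0 + 19·t and substitute into x ≡ 2 (mod 7): 19·t ≡ 2 − 0 = 2 (mod 7).
    Reduce coefficients mod 7: 5·t ≡ 2 (mod 7).
    The inverse of 5 mod 7 is 3 (since 5·3 = 15 = 2·7 + 1), so t ≡ 3·2 = 6 ≡ 6 (mod 7).
    Then x = 0 + 19·6 = 114, valid modulo lcm(19, 7) = 133: x ≡ 114 (mod 133).
  Combine with x ≡ 2 (mod 3); new modulus lcm = 399.
    Write x = 114 + 133·t and substitute into x ≡ 2 (mod 3): 133·t ≡ 2 − 114 = -112 (mod 3).
    Reduce coefficients mod 3: 1·t ≡ 2 (mod 3).
    So t ≡ 2 (mod 3).
    Then x = 114 + 133·2 = 380, valid modulo lcm(133, 3) = 399: x ≡ 380 (mod 399).
  Combine with x ≡ 0 (mod 4); new modulus lcm = 1596.
    Write x = 380 + 399·t and substitute into x ≡ 0 (mod 4): 399·t ≡ 0 − 380 = -380 (mod 4).
    Reduce coefficients mod 4: 3·t ≡ 0 (mod 4).
    The inverse of 3 mod 4 is 3 (since 3·3 = 9 = 2·4 + 1), so t ≡ 3·0 = 0 ≡ 0 (mod 4).
    Then x = 380 + 399·0 = 380, valid modulo lcm(399, 4) = 1596: x ≡ 380 (mod 1596).
Verify against each original: 380 mod 19 = 0, 380 mod 7 = 2, 380 mod 3 = 2, 380 mod 4 = 0.

x ≡ 380 (mod 1596).


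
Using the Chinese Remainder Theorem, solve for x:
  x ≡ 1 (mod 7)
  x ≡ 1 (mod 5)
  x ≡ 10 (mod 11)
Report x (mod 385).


Moduli 7, 5, 11 are pairwise coprime; by CRT there is a unique solution modulo M = 7 · 5 · 11 = 385.
Solve pairwise, accumulating the modulus:
  Start with x ≡ 1 (mod 7).
  Combine with x ≡ 1 (mod 5): since gcd(7, 5) = 1, we get a unique residue mod 35.
    Write x = 1 + 7·t and substitute into x ≡ 1 (mod 5): 7·t ≡ 1 − 1 = 0 (mod 5).
    Reduce coefficients mod 5: 2·t ≡ 0 (mod 5).
    The inverse of 2 mod 5 is 3 (since 2·3 = 6 = 1·5 + 1), so t ≡ 3·0 = 0 ≡ 0 (mod 5).
    Then x = 1 + 7·0 = 1, valid modulo lcm(7, 5) = 35: x ≡ 1 (mod 35).
  Combine with x ≡ 10 (mod 11): since gcd(35, 11) = 1, we get a unique residue mod 385.
    Write x = 1 + 35·t and substitute into x ≡ 10 (mod 11): 35·t ≡ 10 − 1 = 9 (mod 11).
    Reduce coefficients mod 11: 2·t ≡ 9 (mod 11).
    The inverse of 2 mod 11 is 6 (since 2·6 = 12 = 1·11 + 1), so t ≡ 6·9 = 54 ≡ 10 (mod 11).
    Then x = 1 + 35·10 = 351, valid modulo lcm(35, 11) = 385: x ≡ 351 (mod 385).
Verify: 351 mod 7 = 1 ✓, 351 mod 5 = 1 ✓, 351 mod 11 = 10 ✓.

x ≡ 351 (mod 385).


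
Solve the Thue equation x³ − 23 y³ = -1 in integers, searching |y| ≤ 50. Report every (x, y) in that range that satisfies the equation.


The equation is x³ - 23y³ = -1. For fixed y, x³ = 23·y³ − 1, so a solution requires the RHS to be a perfect cube.
Strategy: iterate y from -50 to 50, compute RHS = 23·y³ − 1, and check whether it is a (positive or negative) perfect cube.
Check small values of y:
  y = 0: RHS = -1 = (-1)³ ⇒ x = -1 works.
  y = 1: RHS = 22 is not a perfect cube.
  y = -1: RHS = -24 is not a perfect cube.
  y = 2: RHS = 183 is not a perfect cube.
  y = -2: RHS = -185 is not a perfect cube.
  y = 3: RHS = 620 is not a perfect cube.
  y = -3: RHS = -622 is not a perfect cube.
Continuing the search up to |y| = 50 finds no further solutions beyond those listed.
Collected solutions: (-1, 0).

Solutions (with |y| ≤ 50): (-1, 0).


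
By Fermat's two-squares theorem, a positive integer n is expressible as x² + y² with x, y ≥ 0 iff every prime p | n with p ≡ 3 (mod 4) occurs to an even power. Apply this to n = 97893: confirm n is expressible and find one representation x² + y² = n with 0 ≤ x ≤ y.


Step 1: Factor n = 97893 = 3^2 · 73 · 149.
Step 2: Check the mod-4 condition on each prime factor: 3 ≡ 3 (mod 4), exponent 2 (must be even); 73 ≡ 1 (mod 4), exponent 1; 149 ≡ 1 (mod 4), exponent 1.
All primes ≡ 3 (mod 4) appear to even exponent (or don't appear), so by the two-squares theorem n IS expressible as a sum of two squares.
Step 3: Build a representation. Group n = k² · m with k = 3 and m = 73 · 149 = 10877 (a product of primes ≡ 1 (mod 4)); a representation of m scales to one of n via (k·x)² + (k·y)² = k²(x² + y²). Each prime p ≡ 1 (mod 4) is itself a sum of two squares; find a² by testing p − a² for a perfect square:
  73: 73 − 1² = 72, 73 − 2² = 69, 73 − 3² = 64 = 8² ⇒ 73 = 3² + 8².
  149: 149 − 1² = 148, 149 − 2² = 145, 149 − 3² = 140, 149 − 4² = 133, 149 − 5² = 124, 149 − 6² = 113, 149 − 7² = 100 = 10² ⇒ 149 = 7² + 10².
  Combine using the Brahmagupta–Fibonacci identity (a² + b²)(c² + d²) = (ac − bd)² + (ad + bc)² = (ac + bd)² + (ad − bc)²:
  73 · 149 = 10877: from (3² + 8²)(7² + 10²), take (3·7 − 8·10, 3·10 + 8·7) = (21 − 80, 30 + 56) = (-59, 86); dropping signs (only squares matter) gives (59, 86); check 59² + 86² = 3481 + 7396 = 10877 ✓.
  Scale by k = 3: (3·59, 3·86) = (177, 258).
Step 4: Order so x ≤ y and verify: 177² + 258² = 31329 + 66564 = 97893 = n. ✓

n = 97893 = 177² + 258² (one valid representation with x ≤ y).


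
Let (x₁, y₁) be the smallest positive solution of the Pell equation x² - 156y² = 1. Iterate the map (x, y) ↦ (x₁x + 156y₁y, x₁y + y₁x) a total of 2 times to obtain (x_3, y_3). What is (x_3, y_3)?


Step 1: Find the fundamental solution (x₁, y₁) of x² - 156y² = 1.
  Expand √156 as a continued fraction. a₀ = ⌊√156⌋ = 12; iterate m_{k+1} = d_k·a_k − m_k, d_{k+1} = (156 − m_{k+1}²)/d_k, a_{k+1} = ⌊(a₀ + m_{k+1})/d_{k+1}⌋ (starting m₀ = 0, d₀ = 1), with convergents p_k = a_k·p_{k-1} + p_{k-2}, q_k = a_k·q_{k-1} + q_{k-2} (p₋₁ = 1, q₋₁ = 0):
  k = 0: a₀ = 12; p₀/q₀ = 12/1; p₀² − 156·q₀² = 144 − 156 = -12.
  k = 1: m = 12, d = 12, a = ⌊(12 + 12)/12⌋ = 2; p/q = (2·12 + 1)/(2·1 + 0) = 25/2; p² − 156·q² = 625 − 624 = 1.
  The first convergent with p² − 156·q² = 1 gives the fundamental solution (x₁, y₁) = (25, 2).
Step 2: Apply the recurrence (x_{n+1}, y_{n+1}) = (x₁x_n + 156y₁y_n, x₁y_n + y₁x_n) repeatedly.
  From (x_1, y_1) = (25, 2): x_2 = 25·25 + 156·2·2 = 1249; y_2 = 25·2 + 2·25 = 100.
  From (x_2, y_2) = (1249, 100): x_3 = 25·1249 + 156·2·100 = 62425; y_3 = 25·100 + 2·1249 = 4998.
Step 3: Verify x_3² - 156·y_3² = 3896880625 - 3896880624 = 1 (should be 1). ✓

(x_1, y_1) = (25, 2); (x_3, y_3) = (62425, 4998).


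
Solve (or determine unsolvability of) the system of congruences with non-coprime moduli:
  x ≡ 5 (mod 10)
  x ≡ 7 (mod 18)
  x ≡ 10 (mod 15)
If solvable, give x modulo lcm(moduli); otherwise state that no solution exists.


Moduli 10, 18, 15 are not pairwise coprime, so CRT works modulo lcm(m_i) when all pairwise compatibility conditions hold.
Pairwise compatibility: gcd(m_i, m_j) must divide a_i - a_j for every pair.
Merge one congruence at a time:
  Start: x ≡ 5 (mod 10).
  Combine with x ≡ 7 (mod 18): gcd(10, 18) = 2; 7 - 5 = 2, which IS divisible by 2, so compatible.
    Write x = 5 + 10·t and substitute into x ≡ 7 (mod 18): 10·t ≡ 7 − 5 = 2 (mod 18).
    Divide the congruence (and modulus) by g = 2: 5·t ≡ 1 (mod 9).
    The inverse of 5 mod 9 is 2 (since 5·2 = 10 = 1·9 + 1), so t ≡ 2·1 = 2 ≡ 2 (mod 9).
    Then x = 5 + 10·2 = 25, valid modulo lcm(10, 18) = 90: x ≡ 25 (mod 90).
  Combine with x ≡ 10 (mod 15): gcd(90, 15) = 15; 10 - 25 = -15, which IS divisible by 15, so compatible.
    Write x = 25 + 90·t and substitute into x ≡ 10 (mod 15): 90·t ≡ 10 − 25 = -15 (mod 15).
    Divide the congruence (and modulus) by g = 15: 6·t ≡ -1 (mod 1).
    Modulo 1 every t works; take t = 0.
    Then x = 25 + 90·0 = 25, valid modulo lcm(90, 15) = 90: x ≡ 25 (mod 90).
Verify: 25 mod 10 = 5, 25 mod 18 = 7, 25 mod 15 = 10.

x ≡ 25 (mod 90).


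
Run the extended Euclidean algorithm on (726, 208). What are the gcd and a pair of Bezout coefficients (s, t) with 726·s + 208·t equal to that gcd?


Euclidean algorithm on (726, 208) — divide until remainder is 0:
  726 = 3 · 208 + 102
  208 = 2 · 102 + 4
  102 = 25 · 4 + 2
  4 = 2 · 2 + 0
gcd(726, 208) = 2.
Track Bezout coefficients alongside the remainders: start with r₀ = 726 = a·1 + b·0 (s = 1, t = 0) and r₁ = 208 = a·0 + b·1 (s = 0, t = 1); each new remainder r_{k+1} = r_{k-1} − q_k·r_k inherits s_{k+1} = s_{k-1} − q_k·s_k, t_{k+1} = t_{k-1} − q_k·t_k, so r_k = a·s_k + b·t_k at every step:
  q = 3: r = 102, s = 1 − 3·0 = 1, t = 0 − 3·1 = -3  (check: 726·1 + 208·(-3) = 102)
  q = 2: r = 4, s = 0 − 2·1 = -2, t = 1 − 2·(-3) = 7  (check: 726·(-2) + 208·7 = 4)
  q = 25: r = 2, s = 1 − 25·(-2) = 51, t = -3 − 25·7 = -178  (check: 726·51 + 208·(-178) = 2)
The row with r = 2 (the gcd) gives the Bezout coefficients s = 51, t = -178.
Result: 726 · (51) + 208 · (-178) = 2.

gcd(726, 208) = 2; s = 51, t = -178 (check: 726·51 + 208·(-178) = 2).


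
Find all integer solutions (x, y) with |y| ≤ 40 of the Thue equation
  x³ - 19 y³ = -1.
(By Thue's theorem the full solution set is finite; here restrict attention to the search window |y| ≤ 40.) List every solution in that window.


The equation is x³ - 19y³ = -1. For fixed y, x³ = 19·y³ − 1, so a solution requires the RHS to be a perfect cube.
Strategy: iterate y from -40 to 40, compute RHS = 19·y³ − 1, and check whether it is a (positive or negative) perfect cube.
Check small values of y:
  y = 0: RHS = -1 = (-1)³ ⇒ x = -1 works.
  y = 1: RHS = 18 is not a perfect cube.
  y = -1: RHS = -20 is not a perfect cube.
  y = 2: RHS = 151 is not a perfect cube.
  y = -2: RHS = -153 is not a perfect cube.
  y = 3: RHS = 512 = (8)³ ⇒ x = 8 works.
  y = -3: RHS = -514 is not a perfect cube.
Continuing the search up to |y| = 40 finds no further solutions beyond those listed.
Collected solutions: (-1, 0), (8, 3).

Solutions (with |y| ≤ 40): (-1, 0), (8, 3).


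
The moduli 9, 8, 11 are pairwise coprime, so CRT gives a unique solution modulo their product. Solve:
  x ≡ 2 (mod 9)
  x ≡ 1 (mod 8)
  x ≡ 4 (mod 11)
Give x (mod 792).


Moduli 9, 8, 11 are pairwise coprime; by CRT there is a unique solution modulo M = 9 · 8 · 11 = 792.
Solve pairwise, accumulating the modulus:
  Start with x ≡ 2 (mod 9).
  Combine with x ≡ 1 (mod 8): since gcd(9, 8) = 1, we get a unique residue mod 72.
    Write x = 2 + 9·t and substitute into x ≡ 1 (mod 8): 9·t ≡ 1 − 2 = -1 (mod 8).
    Reduce coefficients mod 8: 1·t ≡ 7 (mod 8).
    So t ≡ 7 (mod 8).
    Then x = 2 + 9·7 = 65, valid modulo lcm(9, 8) = 72: x ≡ 65 (mod 72).
  Combine with x ≡ 4 (mod 11): since gcd(72, 11) = 1, we get a unique residue mod 792.
    Write x = 65 + 72·t and substitute into x ≡ 4 (mod 11): 72·t ≡ 4 − 65 = -61 (mod 11).
    Reduce coefficients mod 11: 6·t ≡ 5 (mod 11).
    The inverse of 6 mod 11 is 2 (since 6·2 = 12 = 1·11 + 1), so t ≡ 2·5 = 10 ≡ 10 (mod 11).
    Then x = 65 + 72·10 = 785, valid modulo lcm(72, 11) = 792: x ≡ 785 (mod 792).
Verify: 785 mod 9 = 2 ✓, 785 mod 8 = 1 ✓, 785 mod 11 = 4 ✓.

x ≡ 785 (mod 792).


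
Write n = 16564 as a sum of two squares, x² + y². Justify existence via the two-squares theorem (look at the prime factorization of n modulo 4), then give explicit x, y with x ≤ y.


Step 1: Factor n = 16564 = 2^2 · 41 · 101.
Step 2: Check the mod-4 condition on each prime factor: 2 = 2 (special); 41 ≡ 1 (mod 4), exponent 1; 101 ≡ 1 (mod 4), exponent 1.
All primes ≡ 3 (mod 4) appear to even exponent (or don't appear), so by the two-squares theorem n IS expressible as a sum of two squares.
Step 3: Build a representation. Group n = k² · m with k = 2 and m = 41 · 101 = 4141 (a product of primes ≡ 1 (mod 4)); a representation of m scales to one of n via (k·x)² + (k·y)² = k²(x² + y²). Each prime p ≡ 1 (mod 4) is itself a sum of two squares; find a² by testing p − a² for a perfect square:
  41: 41 − 1² = 40, 41 − 2² = 37, 41 − 3² = 32, 41 − 4² = 25 = 5² ⇒ 41 = 4² + 5².
  101: 101 − 1² = 100 = 10² ⇒ 101 = 1² + 10².
  Combine using the Brahmagupta–Fibonacci identity (a² + b²)(c² + d²) = (ac − bd)² + (ad + bc)² = (ac + bd)² + (ad − bc)²:
  41 · 101 = 4141: from (4² + 5²)(1² + 10²), take (4·1 − 5·10, 4·10 + 5·1) = (4 − 50, 40 + 5) = (-46, 45); dropping signs (only squares matter) gives (46, 45); check 46² + 45² = 2116 + 2025 = 4141 ✓.
  Scale by k = 2: (2·46, 2·45) = (92, 90).
Step 4: Order so x ≤ y and verify: 90² + 92² = 8100 + 8464 = 16564 = n. ✓

n = 16564 = 90² + 92² (one valid representation with x ≤ y).
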